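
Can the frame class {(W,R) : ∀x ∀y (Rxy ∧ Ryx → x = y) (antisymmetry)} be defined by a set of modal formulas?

If a class were modally definable it would be closed under surjective bounded morphisms (Goldblatt–Thomason).
The 8-cycle (worlds w0,w1,w2,w3,w4,w5,w6,w7 with w0→w1→w2→w3→w4→w5→w6→w7→w0) is antisymmetric. Sending even-indexed worlds to • and odd-indexed worlds to ∘ is a surjective bounded morphism onto the two-world frame with •↔∘, which is not antisymmetric.
So no modal formula (or set of formulas) defines exactly the antisymmetric frames.

No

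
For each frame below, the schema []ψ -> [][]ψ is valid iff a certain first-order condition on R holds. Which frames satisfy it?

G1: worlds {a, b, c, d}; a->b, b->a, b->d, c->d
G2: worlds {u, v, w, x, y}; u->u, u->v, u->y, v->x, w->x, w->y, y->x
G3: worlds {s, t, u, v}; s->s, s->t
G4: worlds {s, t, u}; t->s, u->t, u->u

The schema corresponds to transitivity: forall x forall y forall z (Rxy & Ryz -> Rxz).
G1: fails — Rab and Rba but not Raa.
G2: fails — Ruv and Rvx but not Rux.
G3: condition met.
G4: fails — Rut and Rts but not Rus.

G3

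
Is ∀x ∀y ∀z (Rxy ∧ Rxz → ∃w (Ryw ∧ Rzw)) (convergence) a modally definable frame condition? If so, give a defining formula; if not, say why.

Definable; ◇□q → □◇q defines it

This is a Sahlqvist condition; the .2 axiom ◇□q → □◇q defines it.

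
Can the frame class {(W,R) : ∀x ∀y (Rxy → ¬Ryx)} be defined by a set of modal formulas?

Not definable by any modal formula

Modal frame validity is preserved under surjective bounded morphisms.
The 4-cycle (worlds s,t,u,v with s→t→u→v→s) is asymmetric. Mapping every world to a single reflexive point • is a surjective bounded morphism, and the reflexive point is not asymmetric (R•• but asymmetry requires ¬R••).
So the class is not modally definable.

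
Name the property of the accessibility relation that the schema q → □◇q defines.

symmetry

Suppose q→□◇q is valid. Take Rxy and set V(q)={x}. Then q at x, so □◇q at x, so ◇q at y, so some z with Ryz has q; z=x, i.e. Ryx.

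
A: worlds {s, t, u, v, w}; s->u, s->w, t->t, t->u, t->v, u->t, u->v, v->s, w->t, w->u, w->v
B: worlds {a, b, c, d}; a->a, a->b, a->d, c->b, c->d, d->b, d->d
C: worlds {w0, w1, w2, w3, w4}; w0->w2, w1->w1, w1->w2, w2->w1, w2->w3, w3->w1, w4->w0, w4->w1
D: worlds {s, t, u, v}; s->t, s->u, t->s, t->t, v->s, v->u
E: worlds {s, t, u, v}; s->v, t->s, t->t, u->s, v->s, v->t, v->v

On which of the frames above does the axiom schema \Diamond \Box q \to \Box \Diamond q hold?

C

Frame correspondent (Sahlqvist): \forall x \forall y \forall z (Rxy \wedge Rxz \to \exists w (Ryw \wedge Rzw)) — i.e. convergence.
A: fails — Rtv and Rtt but v and t have no common successor.
B: fails — Rab and Rab but b and b have no common successor.
C: satisfies the condition.
D: fails — Rsu and Rsu but u and u have no common successor.
E: fails — Rts and Rtt but s and t have no common successor.
Valid on: C.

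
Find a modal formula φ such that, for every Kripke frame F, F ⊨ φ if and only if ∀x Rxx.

□s → s

A defining formula is □s → s (the T axiom).
Suppose □s→s is valid. At any x set V(s)={w : Rxw}. Then □s holds at x, so s holds at x, i.e. Rxx.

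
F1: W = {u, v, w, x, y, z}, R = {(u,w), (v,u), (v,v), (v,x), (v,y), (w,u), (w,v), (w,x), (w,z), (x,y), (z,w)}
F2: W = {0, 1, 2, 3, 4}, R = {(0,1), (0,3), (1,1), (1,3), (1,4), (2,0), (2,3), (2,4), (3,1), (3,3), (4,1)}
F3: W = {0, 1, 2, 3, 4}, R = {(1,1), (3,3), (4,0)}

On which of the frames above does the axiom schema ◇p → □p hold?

The schema corresponds to partial functionality: ∀x ∀y ∀z (Rxy ∧ Rxz → y = z).
F1: fails — v sees both u and v.
F2: fails — 0 sees both 1 and 3.
F3: holds.

F3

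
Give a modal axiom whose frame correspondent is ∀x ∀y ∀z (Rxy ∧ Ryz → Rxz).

This is transitivity; the standard corresponding axiom is 4: □ψ → □□ψ.
Suppose □ψ→□□ψ is valid. Take Rxy, Ryz and set V(ψ)={w : Rxw}. Then □ψ at x, so □□ψ at x, so □ψ at y, so ψ at z, i.e. Rxz.

□ψ → □□ψ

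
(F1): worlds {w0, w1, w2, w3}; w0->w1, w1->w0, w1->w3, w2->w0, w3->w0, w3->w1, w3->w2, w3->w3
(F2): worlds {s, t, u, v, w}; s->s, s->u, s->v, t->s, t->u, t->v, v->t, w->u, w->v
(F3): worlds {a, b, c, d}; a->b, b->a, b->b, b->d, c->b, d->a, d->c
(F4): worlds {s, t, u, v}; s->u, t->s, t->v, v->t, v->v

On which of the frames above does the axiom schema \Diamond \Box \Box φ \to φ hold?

(F3)

Frame correspondent (Sahlqvist): \forall x \forall y (xRy \to \exists w (y R^2 w \wedge x = w)) — i.e. a generalized confluence (Geach) condition.
(F1): fails — w1Rw0 but no w with w0R²w and w1=w.
(F2): fails — sRu but no w* with uR²w* and s=w*.
(F3): condition met.
(F4): fails — sRu but no w with uR²w and s=w.
Valid on: (F3).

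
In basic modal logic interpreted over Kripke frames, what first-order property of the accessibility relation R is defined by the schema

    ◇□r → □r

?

This is frame-equivalent to ◇r → □◇r (substitute ¬r for r and contrapose).
Suppose ◇r→□◇r is valid. Take Rxy, Rxz and set V(r)={y}. Then ◇r at x, so □◇r at x, so ◇r at z, so some w with Rzw has r; w=y, i.e. Rzy. By symmetry of the argument, Ryz.
The converse is a direct semantic check.
So the correspondent is the Euclidean property.

The Euclidean property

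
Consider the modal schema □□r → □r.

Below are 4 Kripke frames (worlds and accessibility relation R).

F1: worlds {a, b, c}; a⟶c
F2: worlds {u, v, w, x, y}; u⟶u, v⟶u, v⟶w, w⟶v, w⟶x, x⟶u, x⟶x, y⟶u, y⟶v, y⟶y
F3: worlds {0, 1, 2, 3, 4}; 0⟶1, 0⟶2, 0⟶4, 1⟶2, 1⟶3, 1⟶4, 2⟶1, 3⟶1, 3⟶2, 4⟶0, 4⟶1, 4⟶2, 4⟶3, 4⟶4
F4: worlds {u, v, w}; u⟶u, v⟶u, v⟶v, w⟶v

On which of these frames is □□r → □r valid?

F4

The schema corresponds to density: ∀x ∀y (Rxy → ∃z (Rxz ∧ Rzy)).
F1: fails — Rac but no z with Raz and Rzc.
F2: fails — Rvw but no z with Rvz and Rzw.
F3: fails — R21 but no z with R2z and Rz1.
F4: condition met.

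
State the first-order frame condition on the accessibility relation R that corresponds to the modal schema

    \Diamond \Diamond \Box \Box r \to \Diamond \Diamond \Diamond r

\forall x \forall y (x R^2 y \to \exists w (y R^2 w \wedge x R^3 w))

This is a Sahlqvist (Geach-type) schema ◇^2□^2r → □^0◇^3r.
Minimal-valuation argument: fix x; take any y with xR^2y and any z with xR^0z. Set V(r) to the set of worlds R-reachable from y in exactly 2 steps. Then □^2r holds at y, so the antecedent holds at x; validity forces ◇^3r at z, giving a w with zR^3w and yR^2w.
First-order correspondent: \forall x \forall y (x R^2 y \to \exists w (y R^2 w \wedge x R^3 w)).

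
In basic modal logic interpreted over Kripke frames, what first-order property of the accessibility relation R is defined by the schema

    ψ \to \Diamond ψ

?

reflexivity

Replacing ψ by ¬ψ and contraposing gives the equivalent schema □ψ → ψ.
Suppose □ψ→ψ is valid. At any x set V(ψ)={w : Rxw}. Then □ψ holds at x, so ψ holds at x, i.e. Rxx.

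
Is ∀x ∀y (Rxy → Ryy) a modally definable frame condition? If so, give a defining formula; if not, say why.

This is a Sahlqvist condition; the T□ axiom □(□p → p) defines it.

Yes, by □(□p → p)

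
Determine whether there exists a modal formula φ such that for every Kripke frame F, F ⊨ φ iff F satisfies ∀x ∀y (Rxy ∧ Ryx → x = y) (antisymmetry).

Any modally definable frame class is closed under surjective bounded morphisms.
The 6-cycle (worlds s,t,u,v,w,x with s→t→u→v→w→x→s) is antisymmetric. Sending even-indexed worlds to a and odd-indexed worlds to b is a surjective bounded morphism onto the two-world frame with a↔b, which is not antisymmetric.
So the class is not modally definable.

No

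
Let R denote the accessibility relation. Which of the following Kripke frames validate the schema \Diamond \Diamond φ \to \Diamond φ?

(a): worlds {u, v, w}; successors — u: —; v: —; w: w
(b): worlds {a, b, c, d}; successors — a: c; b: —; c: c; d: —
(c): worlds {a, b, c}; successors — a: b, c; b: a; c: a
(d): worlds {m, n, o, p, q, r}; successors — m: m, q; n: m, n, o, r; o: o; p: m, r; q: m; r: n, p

The schema corresponds to a generalized confluence (Geach) condition: \forall x \forall y (x R^2 y \to \exists w (y = w \wedge xRw)).
(a): ✓.
(b): ✓.
(c): fails — aR²a but no w with a=w and aRw.
(d): fails — nR²p but no w with p=w and nRw.
Valid on: (a), (b).

(a), (b)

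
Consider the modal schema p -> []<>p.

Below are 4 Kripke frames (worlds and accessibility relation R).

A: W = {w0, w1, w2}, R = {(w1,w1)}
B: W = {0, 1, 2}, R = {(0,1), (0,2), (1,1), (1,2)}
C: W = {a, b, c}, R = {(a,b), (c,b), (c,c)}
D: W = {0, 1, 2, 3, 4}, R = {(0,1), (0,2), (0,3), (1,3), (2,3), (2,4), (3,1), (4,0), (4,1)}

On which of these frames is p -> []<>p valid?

A

The schema corresponds to symmetry: forall x forall y (Rxy -> Ryx).
A: holds.
B: fails — R12 but not R21.
C: fails — Rab but not Rba.
D: fails — R02 but not R20.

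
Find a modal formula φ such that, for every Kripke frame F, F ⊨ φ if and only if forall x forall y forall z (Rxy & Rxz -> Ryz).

This is the Euclidean property; the standard corresponding axiom is 5: ◇ψ → □◇ψ.
Suppose ◇ψ→□◇ψ is valid. Take Rxy, Rxz and set V(ψ)={y}. Then ◇ψ at x, so □◇ψ at x, so ◇ψ at z, so some w with Rzw has ψ; w=y, i.e. Rzy. By symmetry of the argument, Ryz.

◇ψ → □◇ψ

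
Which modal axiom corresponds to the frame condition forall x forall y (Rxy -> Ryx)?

This is symmetry; the standard corresponding axiom is B: s → □◇s.
Suppose s→□◇s is valid. Take Rxy and set V(s)={x}. Then s at x, so □◇s at x, so ◇s at y, so some z with Ryz has s; z=x, i.e. Ryx.

s → □◇s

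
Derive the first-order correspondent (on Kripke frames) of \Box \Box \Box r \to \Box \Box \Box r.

\forall x \forall z (x R^3 z \to \exists w (x R^3 w \wedge z = w))

This is a Sahlqvist (Geach-type) schema ◇^0□^3r → □^3◇^0r.
First-order correspondent: \forall x \forall z (x R^3 z \to \exists w (x R^3 w \wedge z = w)).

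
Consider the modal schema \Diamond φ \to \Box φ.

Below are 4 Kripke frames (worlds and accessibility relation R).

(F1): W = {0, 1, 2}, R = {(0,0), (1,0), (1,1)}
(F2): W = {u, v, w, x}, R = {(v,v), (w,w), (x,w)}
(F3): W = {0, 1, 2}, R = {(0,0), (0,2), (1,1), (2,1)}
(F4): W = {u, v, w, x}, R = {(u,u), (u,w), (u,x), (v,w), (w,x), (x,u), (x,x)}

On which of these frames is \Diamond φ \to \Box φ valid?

Frame correspondent (Sahlqvist): \forall x \forall y \forall z (Rxy \wedge Rxz \to y = z) — i.e. partial functionality.
(F1): fails — 1 sees both 0 and 1.
(F2): satisfies the condition.
(F3): fails — 0 sees both 0 and 2.
(F4): fails — u sees both u and w.

(F2)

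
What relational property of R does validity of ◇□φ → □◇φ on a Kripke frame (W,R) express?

Convergence

This schema is the .2 axiom.
It corresponds to convergence: ∀x ∀y ∀z (Rxy ∧ Rxz → ∃w (Ryw ∧ Rzw)).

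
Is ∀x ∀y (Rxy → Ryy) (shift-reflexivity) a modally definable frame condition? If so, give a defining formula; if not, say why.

The condition is shift-reflexivity. A defining modal formula is □(□q → q).
Suppose □(□q→q) is valid. Take Rxy and set V(q)={w : Ryw}. Then at y, □q holds; since □(□q→q) at x, □q→q at y, so q at y, i.e. Ryy.

Definable; □(□q → q) defines it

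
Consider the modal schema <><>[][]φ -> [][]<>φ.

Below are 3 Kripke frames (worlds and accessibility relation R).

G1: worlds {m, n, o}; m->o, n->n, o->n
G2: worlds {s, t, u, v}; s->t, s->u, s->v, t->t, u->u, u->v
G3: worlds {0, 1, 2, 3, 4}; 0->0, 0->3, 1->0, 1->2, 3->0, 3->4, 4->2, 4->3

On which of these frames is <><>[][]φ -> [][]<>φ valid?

G1

This is the axiom for a generalized confluence (Geach) condition; its first-order frame correspondent is forall x forall y forall z ((x R^2 y & x R^2 z) -> exists w (y R^2 w & zRw)).
G1: satisfies the condition.
G2: fails — sR²t, sR²u but no w with tR²w and uRw.
G3: fails — 0R²4, 0R²4 but no w with 4R²w and 4Rw.
Valid on: G1.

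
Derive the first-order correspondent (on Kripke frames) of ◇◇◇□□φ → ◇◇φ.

∀x ∀y (xR³y → ∃w (yR²w ∧ xR²w))

This is a Sahlqvist (Geach-type) schema ◇^3□^2φ → □^0◇^2φ.
Minimal-valuation argument: fix x; take any y with xR^3y and any z with xR^0z. Set V(φ) to the set of worlds R-reachable from y in exactly 2 steps. Then □^2φ holds at y, so the antecedent holds at x; validity forces ◇^2φ at z, giving a w with zR^2w and yR^2w.
First-order correspondent: ∀x ∀y (xR³y → ∃w (yR²w ∧ xR²w)).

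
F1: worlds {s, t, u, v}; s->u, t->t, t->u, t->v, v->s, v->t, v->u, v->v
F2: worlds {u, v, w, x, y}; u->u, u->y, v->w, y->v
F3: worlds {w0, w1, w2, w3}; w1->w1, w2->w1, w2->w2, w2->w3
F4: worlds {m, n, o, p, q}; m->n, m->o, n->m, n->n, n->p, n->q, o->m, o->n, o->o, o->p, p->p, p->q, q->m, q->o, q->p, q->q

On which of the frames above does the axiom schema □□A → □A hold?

Frame correspondent (Sahlqvist): ∀x ∀y (Rxy → ∃z (Rxz ∧ Rzy)) — i.e. density.
F1: fails — Rsu but no z with Rsz and Rzu.
F2: fails — Rvw but no z with Rvz and Rzw.
F3: satisfies the condition.
F4: satisfies the condition.
Valid on: F3, F4.

F3, F4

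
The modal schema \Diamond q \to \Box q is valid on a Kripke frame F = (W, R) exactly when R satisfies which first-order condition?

partial functionality

Suppose ◇q→□q is valid. Take Rxy, Rxz and set V(q)={y}. Then ◇q at x, so □q at x, so q at z, i.e. z=y.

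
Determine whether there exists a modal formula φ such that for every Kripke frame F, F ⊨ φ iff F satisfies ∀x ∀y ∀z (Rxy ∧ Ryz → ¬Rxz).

Modal frame validity is preserved under surjective bounded morphisms.
The 7-cycle (worlds a,b,c,d,e,f,g with a→b→c→d→e→f→g→a) is intransitive. Mapping every world to a single reflexive point • is a surjective bounded morphism; the reflexive point is not intransitive (R••∧R•• but R••).
Hence intransitivity is not modally definable.

Not modally definable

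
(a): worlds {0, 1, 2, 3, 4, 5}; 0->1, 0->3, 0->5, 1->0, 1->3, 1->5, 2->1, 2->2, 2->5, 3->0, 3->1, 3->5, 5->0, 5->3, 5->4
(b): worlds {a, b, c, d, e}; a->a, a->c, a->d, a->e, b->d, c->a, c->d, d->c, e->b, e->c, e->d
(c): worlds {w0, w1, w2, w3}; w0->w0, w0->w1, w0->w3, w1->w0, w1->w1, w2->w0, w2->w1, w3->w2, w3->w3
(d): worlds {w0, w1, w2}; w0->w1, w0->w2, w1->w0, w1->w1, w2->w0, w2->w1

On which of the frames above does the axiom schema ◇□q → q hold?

none

This is the axiom for symmetry; its first-order frame correspondent is ∀x ∀y (Rxy → Ryx).
(a): fails — R25 but not R52.
(b): fails — Reb but not Rbe.
(c): fails — Rw3w2 but not Rw2w3.
(d): fails — Rw2w1 but not Rw1w2.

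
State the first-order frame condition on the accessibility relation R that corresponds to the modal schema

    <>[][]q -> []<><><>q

This is a Sahlqvist (Geach-type) schema ◇^1□^2q → □^1◇^3q.
First-order correspondent: forall x forall y forall z ((xRy & xRz) -> exists w (y R^2 w & z R^3 w)).

forall x forall y forall z ((xRy & xRz) -> exists w (y R^2 w & z R^3 w))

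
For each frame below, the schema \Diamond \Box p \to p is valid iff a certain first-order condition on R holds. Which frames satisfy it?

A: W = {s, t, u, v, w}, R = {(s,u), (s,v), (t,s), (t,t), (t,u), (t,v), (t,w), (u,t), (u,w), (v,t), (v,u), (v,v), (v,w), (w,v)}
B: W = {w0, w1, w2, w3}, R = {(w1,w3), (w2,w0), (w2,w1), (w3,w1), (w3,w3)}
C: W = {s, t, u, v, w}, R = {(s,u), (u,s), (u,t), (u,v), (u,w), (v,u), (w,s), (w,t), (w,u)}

The schema corresponds to symmetry: \forall x \forall y (Rxy \to Ryx).
A: fails — Ruw but not Rwu.
B: fails — Rw2w1 but not Rw1w2.
C: fails — Rwt but not Rtw.
Valid on no frame.

none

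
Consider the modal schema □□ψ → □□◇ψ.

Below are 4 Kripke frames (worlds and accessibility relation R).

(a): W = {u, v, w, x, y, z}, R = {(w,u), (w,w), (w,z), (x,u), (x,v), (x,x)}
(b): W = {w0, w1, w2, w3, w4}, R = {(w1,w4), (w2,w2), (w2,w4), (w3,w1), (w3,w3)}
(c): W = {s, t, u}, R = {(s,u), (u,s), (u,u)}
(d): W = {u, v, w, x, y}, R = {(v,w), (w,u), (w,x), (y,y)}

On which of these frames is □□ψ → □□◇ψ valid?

The schema corresponds to a generalized confluence (Geach) condition: ∀x ∀z (xR²z → ∃w (xR²w ∧ zRw)).
(a): fails — wR²u but no t with wR²t and uRt.
(b): fails — w2R²w4 but no w with w2R²w and w4Rw.
(c): condition met.
(d): fails — vR²u but no t with vR²t and uRt.

(c)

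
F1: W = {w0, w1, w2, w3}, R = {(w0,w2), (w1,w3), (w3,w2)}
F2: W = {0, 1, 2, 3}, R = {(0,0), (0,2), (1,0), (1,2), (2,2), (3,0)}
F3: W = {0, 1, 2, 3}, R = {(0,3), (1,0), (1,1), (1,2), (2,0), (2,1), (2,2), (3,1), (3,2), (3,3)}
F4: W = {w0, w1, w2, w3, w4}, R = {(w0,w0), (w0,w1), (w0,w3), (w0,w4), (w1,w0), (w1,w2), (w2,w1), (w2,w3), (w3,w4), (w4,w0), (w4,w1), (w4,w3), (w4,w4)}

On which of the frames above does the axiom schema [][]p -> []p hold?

The schema corresponds to density: forall x forall y (Rxy -> exists z (Rxz & Rzy)).
F1: fails — Rw0w2 but no z with Rw0z and Rzw2.
F2: condition met.
F3: condition met.
F4: fails — Rw1w2 but no z with Rw1z and Rzw2.

F2, F3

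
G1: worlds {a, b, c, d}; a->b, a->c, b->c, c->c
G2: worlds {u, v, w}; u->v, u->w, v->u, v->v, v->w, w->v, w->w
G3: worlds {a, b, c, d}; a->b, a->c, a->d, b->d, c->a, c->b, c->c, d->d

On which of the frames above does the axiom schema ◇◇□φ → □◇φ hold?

G1, G2

Frame correspondent (Sahlqvist): ∀x ∀y ∀z ((xR²y ∧ xRz) → ∃w (yRw ∧ zRw)) — i.e. a generalized confluence (Geach) condition.
G1: satisfies the condition.
G2: satisfies the condition.
G3: fails — aR²b, aRc but no w with bRw and cRw.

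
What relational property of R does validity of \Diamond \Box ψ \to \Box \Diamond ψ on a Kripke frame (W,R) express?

Convergence

Suppose ◇□ψ→□◇ψ is valid. Take Rxy, Rxz and set V(ψ)={w : Ryw}. Then □ψ at y so ◇□ψ at x, so □◇ψ at x, so ◇ψ at z, giving w with Rzw and Ryw.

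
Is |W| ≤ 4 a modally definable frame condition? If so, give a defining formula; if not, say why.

Not modally definable

Any modally definable frame class is closed under disjoint unions.
Any modal formula valid on each of 5 disjoint one-world frames is valid on their disjoint union (validity is preserved under disjoint unions). Each one-world frame has |W|=1≤4, but the union has |W|=5.
So no modal formula (or set of formulas) defines exactly the |W|≤4 frames.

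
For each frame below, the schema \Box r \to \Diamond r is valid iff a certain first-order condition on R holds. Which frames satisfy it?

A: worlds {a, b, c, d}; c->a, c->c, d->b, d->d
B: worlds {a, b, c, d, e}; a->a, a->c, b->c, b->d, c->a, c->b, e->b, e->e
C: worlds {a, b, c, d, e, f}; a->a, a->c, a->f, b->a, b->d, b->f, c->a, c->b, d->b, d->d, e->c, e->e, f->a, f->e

The schema corresponds to seriality: \forall x \exists y Rxy.
A: fails — world a has no successor.
B: fails — world d has no successor.
C: satisfies the condition.

C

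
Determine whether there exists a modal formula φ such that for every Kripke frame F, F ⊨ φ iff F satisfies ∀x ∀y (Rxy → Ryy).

This is a Sahlqvist condition; the T□ axiom □(□r → r) defines it.
Suppose □(□r→r) is valid. Take Rxy and set V(r)={w : Ryw}. Then at y, □r holds; since □(□r→r) at x, □r→r at y, so r at y, i.e. Ryy.

Definable; □(□r → r) defines it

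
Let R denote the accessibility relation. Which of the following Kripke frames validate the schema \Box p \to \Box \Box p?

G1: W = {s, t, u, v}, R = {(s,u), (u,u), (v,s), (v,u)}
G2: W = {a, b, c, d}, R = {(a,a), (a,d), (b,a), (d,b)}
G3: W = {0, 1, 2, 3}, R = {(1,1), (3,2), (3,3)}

G1, G3

This is the axiom for transitivity; its first-order frame correspondent is \forall x \forall y \forall z (Rxy \wedge Ryz \to Rxz).
G1: condition met.
G2: fails — Rdb and Rba but not Rda.
G3: condition met.
Valid on: G1, G3.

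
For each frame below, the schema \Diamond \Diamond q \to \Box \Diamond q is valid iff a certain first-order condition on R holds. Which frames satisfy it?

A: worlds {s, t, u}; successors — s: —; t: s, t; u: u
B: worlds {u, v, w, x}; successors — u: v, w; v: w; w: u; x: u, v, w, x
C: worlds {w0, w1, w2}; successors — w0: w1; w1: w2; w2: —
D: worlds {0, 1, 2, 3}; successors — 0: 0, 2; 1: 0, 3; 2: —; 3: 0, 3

C

Frame correspondent (Sahlqvist): \forall x \forall y \forall z ((x R^2 y \wedge xRz) \to \exists w (y = w \wedge zRw)) — i.e. a generalized confluence (Geach) condition.
A: fails — tR²s, tRs but no w with s=w and sRw.
B: fails — uR²u, uRv but no t with u=t and vRt.
C: satisfies the condition.
D: fails — 0R²0, 0R2 but no w with 0=w and 2Rw.
Valid on: C.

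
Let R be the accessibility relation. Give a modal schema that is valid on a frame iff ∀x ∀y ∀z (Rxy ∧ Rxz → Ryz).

◇p → □◇p

This is the Euclidean property; the standard corresponding axiom is 5: ◇p → □◇p.
Suppose ◇p→□◇p is valid. Take Rxy, Rxz and set V(p)={y}. Then ◇p at x, so □◇p at x, so ◇p at z, so some w with Rzw has p; w=y, i.e. Rzy. By symmetry of the argument, Ryz.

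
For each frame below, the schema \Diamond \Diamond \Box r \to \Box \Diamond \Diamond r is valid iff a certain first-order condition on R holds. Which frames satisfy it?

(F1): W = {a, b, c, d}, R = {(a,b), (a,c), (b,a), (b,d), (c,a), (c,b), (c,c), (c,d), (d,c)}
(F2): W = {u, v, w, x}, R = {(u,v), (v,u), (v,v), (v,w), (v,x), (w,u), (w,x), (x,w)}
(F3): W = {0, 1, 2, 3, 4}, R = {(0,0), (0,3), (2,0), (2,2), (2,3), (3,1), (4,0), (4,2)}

Frame correspondent (Sahlqvist): \forall x \forall y \forall z ((x R^2 y \wedge xRz) \to \exists w (yRw \wedge z R^2 w)) — i.e. a generalized confluence (Geach) condition.
(F1): fails — aR²b, aRb but no w with bRw and bR²w.
(F2): fails — vR²u, vRx but no t with uRt and xR²t.
(F3): fails — 0R²0, 0R3 but no w with 0Rw and 3R²w.
Valid on no frame.

none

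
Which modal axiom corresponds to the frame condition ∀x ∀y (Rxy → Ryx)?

This is symmetry; the standard corresponding axiom is B: r → □◇r.
Suppose r→□◇r is valid. Take Rxy and set V(r)={x}. Then r at x, so □◇r at x, so ◇r at y, so some z with Ryz has r; z=x, i.e. Ryx.

r → □◇r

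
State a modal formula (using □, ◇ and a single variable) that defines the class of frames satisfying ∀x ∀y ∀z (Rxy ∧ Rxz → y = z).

◇r → □r

This is partial functionality; the standard corresponding axiom is CD: ◇r → □r.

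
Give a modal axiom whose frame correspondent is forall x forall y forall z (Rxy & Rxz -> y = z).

◇s → □s

A defining formula is ◇s → □s (the CD axiom).
Suppose ◇s→□s is valid. Take Rxy, Rxz and set V(s)={y}. Then ◇s at x, so □s at x, so s at z, i.e. z=y.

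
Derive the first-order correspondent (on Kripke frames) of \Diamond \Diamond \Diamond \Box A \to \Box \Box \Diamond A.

\forall x \forall y \forall z ((x R^3 y \wedge x R^2 z) \to \exists w (yRw \wedge zRw))

This is a Sahlqvist (Geach-type) schema ◇^3□^1A → □^2◇^1A.
First-order correspondent: \forall x \forall y \forall z ((x R^3 y \wedge x R^2 z) \to \exists w (yRw \wedge zRw)).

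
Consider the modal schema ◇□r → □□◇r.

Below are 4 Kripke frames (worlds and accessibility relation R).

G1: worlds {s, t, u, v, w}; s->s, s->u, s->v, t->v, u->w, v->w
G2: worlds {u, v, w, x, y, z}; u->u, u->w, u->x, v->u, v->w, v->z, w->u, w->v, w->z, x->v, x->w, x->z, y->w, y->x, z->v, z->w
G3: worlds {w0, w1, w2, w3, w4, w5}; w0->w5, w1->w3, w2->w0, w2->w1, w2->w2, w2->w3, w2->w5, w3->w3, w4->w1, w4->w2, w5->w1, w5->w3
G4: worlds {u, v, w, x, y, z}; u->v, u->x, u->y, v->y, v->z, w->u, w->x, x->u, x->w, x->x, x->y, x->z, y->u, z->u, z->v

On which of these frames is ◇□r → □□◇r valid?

G2

Frame correspondent (Sahlqvist): ∀x ∀y ∀z ((xRy ∧ xR²z) → ∃w (yRw ∧ zRw)) — i.e. a generalized confluence (Geach) condition.
G1: fails — sRs, sR²u but no w* with sRw* and uRw*.
G2: satisfies the condition.
G3: fails — w2Rw0, w2R²w1 but no w with w0Rw and w1Rw.
G4: fails — uRv, uR²w but no t with vRt and wRt.
Valid on: G2.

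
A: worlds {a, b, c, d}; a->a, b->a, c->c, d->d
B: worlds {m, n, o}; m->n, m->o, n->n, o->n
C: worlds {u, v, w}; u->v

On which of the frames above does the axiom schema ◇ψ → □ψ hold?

A, C

This is the axiom for partial functionality; its first-order frame correspondent is ∀x ∀y ∀z (Rxy ∧ Rxz → y = z).
A: satisfies the condition.
B: fails — m sees both n and o.
C: satisfies the condition.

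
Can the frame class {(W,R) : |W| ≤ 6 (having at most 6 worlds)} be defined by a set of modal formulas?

Modal frame validity is preserved under disjoint unions.
Any modal formula valid on each of 7 disjoint one-world frames is valid on their disjoint union (validity is preserved under disjoint unions). Each one-world frame has |W|=1≤6, but the union has |W|=7.
So the class is not modally definable.

No — not modally definable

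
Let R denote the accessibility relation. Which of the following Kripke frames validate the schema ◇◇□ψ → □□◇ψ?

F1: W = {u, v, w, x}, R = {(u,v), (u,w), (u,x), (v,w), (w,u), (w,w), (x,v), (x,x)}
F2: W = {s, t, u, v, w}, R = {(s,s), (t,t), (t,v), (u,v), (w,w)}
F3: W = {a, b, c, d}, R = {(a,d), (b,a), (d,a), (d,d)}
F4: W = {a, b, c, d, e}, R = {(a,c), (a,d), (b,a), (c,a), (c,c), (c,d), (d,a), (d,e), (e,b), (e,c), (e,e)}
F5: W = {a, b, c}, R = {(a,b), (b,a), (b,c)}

The schema corresponds to a generalized confluence (Geach) condition: ∀x ∀y ∀z ((xR²y ∧ xR²z) → ∃w (yRw ∧ zRw)).
F1: fails — uR²v, uR²x but no t with vRt and xRt.
F2: fails — tR²t, tR²v but no w* with tRw* and vRw*.
F3: condition met.
F4: fails — aR²a, aR²d but no w with aRw and dRw.
F5: fails — aR²a, aR²c but no w with aRw and cRw.
Valid on: F3.

F3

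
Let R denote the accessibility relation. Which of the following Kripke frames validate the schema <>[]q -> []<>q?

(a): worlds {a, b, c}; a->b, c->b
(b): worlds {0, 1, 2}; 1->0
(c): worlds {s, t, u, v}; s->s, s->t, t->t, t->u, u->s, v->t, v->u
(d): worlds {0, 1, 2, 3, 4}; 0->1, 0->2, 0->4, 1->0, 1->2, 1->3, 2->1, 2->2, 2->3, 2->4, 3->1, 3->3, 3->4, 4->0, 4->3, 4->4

This is the axiom for convergence; its first-order frame correspondent is forall x forall y forall z (Rxy & Rxz -> exists w (Ryw & Rzw)).
(a): fails — Rab and Rab but b and b have no common successor.
(b): fails — R10 and R10 but 0 and 0 have no common successor.
(c): fails — Rtt and Rtu but t and u have no common successor.
(d): satisfies the condition.

(d)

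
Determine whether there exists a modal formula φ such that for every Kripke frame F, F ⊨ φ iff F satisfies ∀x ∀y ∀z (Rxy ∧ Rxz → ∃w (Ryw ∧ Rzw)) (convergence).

This is a Sahlqvist condition; the .2 axiom ◇□p → □◇p defines it.
Suppose ◇□p→□◇p is valid. Take Rxy, Rxz and set V(p)={w : Ryw}. Then □p at y so ◇□p at x, so □◇p at x, so ◇p at z, giving w with Rzw and Ryw.

Definable; ◇□p → □◇p defines it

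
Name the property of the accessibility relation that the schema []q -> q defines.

reflexivity: forall x Rxx

This schema is the T axiom.
Its frame correspondent is reflexivity — forall x Rxx.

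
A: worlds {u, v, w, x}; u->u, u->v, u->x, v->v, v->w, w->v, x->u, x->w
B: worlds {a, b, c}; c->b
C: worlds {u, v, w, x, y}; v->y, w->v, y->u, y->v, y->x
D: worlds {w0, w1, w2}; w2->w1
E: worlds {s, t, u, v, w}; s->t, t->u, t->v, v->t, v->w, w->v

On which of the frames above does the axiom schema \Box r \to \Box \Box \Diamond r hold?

Frame correspondent (Sahlqvist): \forall x \forall z (x R^2 z \to \exists w (xRw \wedge zRw)) — i.e. a generalized confluence (Geach) condition.
A: condition met.
B: condition met.
C: fails — vR²u but no t with vRt and uRt.
D: condition met.
E: fails — sR²u but no w* with sRw* and uRw*.
Valid on: A, B, D.

A, B, D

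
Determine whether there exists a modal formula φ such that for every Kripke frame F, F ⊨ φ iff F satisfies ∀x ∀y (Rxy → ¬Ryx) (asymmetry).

Modal frame validity is preserved under surjective bounded morphisms.
The 3-cycle (worlds 0,1,2 with 0→1→2→0) is asymmetric. Mapping every world to a single reflexive point • is a surjective bounded morphism, and the reflexive point is not asymmetric (R•• but asymmetry requires ¬R••).
So no modal formula (or set of formulas) defines exactly the asymmetric frames.

No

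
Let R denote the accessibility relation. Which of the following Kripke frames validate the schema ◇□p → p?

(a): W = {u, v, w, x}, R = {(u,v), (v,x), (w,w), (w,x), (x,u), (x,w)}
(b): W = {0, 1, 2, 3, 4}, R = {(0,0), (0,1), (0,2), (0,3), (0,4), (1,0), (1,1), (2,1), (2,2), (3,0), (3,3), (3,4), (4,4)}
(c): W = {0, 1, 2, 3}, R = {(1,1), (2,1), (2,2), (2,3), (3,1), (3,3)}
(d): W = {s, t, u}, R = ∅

(d)

Frame correspondent (Sahlqvist): ∀x ∀y (Rxy → Ryx) — i.e. symmetry.
(a): fails — Ruv but not Rvu.
(b): fails — R34 but not R43.
(c): fails — R31 but not R13.
(d): holds.
Valid on: (d).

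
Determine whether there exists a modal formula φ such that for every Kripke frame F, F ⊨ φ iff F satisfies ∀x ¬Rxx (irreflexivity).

Not definable by any modal formula

Any modally definable frame class is closed under surjective bounded morphisms.
The 5-cycle (worlds 0,1,2,3,4 with 0→1→2→3→4→0) is irreflexive, and the map sending every world to a single reflexive point • is a surjective bounded morphism (forth: every edge maps to (•,•); back: every world has a successor). So any modal formula valid on the 5-cycle is also valid on the reflexive point, which is not irreflexive.
Hence irreflexivity is not modally definable.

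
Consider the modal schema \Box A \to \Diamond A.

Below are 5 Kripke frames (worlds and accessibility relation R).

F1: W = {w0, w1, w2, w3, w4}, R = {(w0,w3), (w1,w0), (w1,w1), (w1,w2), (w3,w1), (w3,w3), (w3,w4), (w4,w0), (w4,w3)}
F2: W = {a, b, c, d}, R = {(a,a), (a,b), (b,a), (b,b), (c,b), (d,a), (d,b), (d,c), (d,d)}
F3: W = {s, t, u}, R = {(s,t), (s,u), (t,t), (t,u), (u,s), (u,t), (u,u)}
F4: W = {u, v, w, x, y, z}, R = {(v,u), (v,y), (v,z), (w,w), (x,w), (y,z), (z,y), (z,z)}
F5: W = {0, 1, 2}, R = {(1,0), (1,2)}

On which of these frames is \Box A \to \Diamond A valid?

F2, F3

Frame correspondent (Sahlqvist): \forall x \exists y Rxy — i.e. seriality.
F1: fails — world w2 has no successor.
F2: satisfies the condition.
F3: satisfies the condition.
F4: fails — world u has no successor.
F5: fails — world 0 has no successor.
Valid on: F2, F3.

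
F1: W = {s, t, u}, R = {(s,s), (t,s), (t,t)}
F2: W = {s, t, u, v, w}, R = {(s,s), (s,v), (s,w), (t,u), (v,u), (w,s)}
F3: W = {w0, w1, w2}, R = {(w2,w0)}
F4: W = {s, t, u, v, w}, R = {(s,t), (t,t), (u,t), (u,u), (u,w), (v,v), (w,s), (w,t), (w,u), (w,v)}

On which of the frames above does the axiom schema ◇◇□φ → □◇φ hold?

Frame correspondent (Sahlqvist): ∀x ∀y ∀z ((xR²y ∧ xRz) → ∃w (yRw ∧ zRw)) — i.e. a generalized confluence (Geach) condition.
F1: ✓.
F2: fails — sR²s, sRv but no w* with sRw* and vRw*.
F3: ✓.
F4: fails — uR²v, uRt but no w* with vRw* and tRw*.

F1, F3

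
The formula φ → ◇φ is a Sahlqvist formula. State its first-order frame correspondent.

reflexivity: ∀x Rxx

Equivalently (dual form): □φ → φ.
Suppose □φ→φ is valid. At any x set V(φ)={w : Rxw}. Then □φ holds at x, so φ holds at x, i.e. Rxx.
Conversely, on a frame with reflexivity the schema holds at every world under every valuation.
Frame condition: ∀x Rxx.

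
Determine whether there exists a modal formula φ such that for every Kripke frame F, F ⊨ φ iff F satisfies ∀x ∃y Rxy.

Yes, by □q → ◇q

The condition is seriality. A defining modal formula is □q → ◇q.
Suppose □q→◇q is valid. At any x set V(q)=W. Then □q at x, so ◇q at x, so x has a successor.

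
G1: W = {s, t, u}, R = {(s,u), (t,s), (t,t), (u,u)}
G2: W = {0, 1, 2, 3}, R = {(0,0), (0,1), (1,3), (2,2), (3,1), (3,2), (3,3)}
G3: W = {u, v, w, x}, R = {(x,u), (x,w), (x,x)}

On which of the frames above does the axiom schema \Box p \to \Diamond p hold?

G1, G2

The schema corresponds to seriality: \forall x \exists y Rxy.
G1: holds.
G2: holds.
G3: fails — world u has no successor.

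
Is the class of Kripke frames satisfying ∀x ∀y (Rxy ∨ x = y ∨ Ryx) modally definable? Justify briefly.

Modal frame validity is preserved under disjoint unions.
Take 3 disjoint single-world reflexive frames: each is trivially connected, but their disjoint union has 3 worlds with no edge between distinct components, so it is not connected.
So no modal formula (or set of formulas) defines exactly the connected frames.

Not modally definable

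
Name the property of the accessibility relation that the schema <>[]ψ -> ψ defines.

Symmetry

Replacing ψ by ¬ψ and contraposing gives the equivalent schema ψ → □◇ψ.
Suppose ψ→□◇ψ is valid. Take Rxy and set V(ψ)={x}. Then ψ at x, so □◇ψ at x, so ◇ψ at y, so some z with Ryz has ψ; z=x, i.e. Ryx.
Conversely, on a frame with symmetry the schema holds at every world under every valuation.
Frame condition: forall x forall y (Rxy -> Ryx).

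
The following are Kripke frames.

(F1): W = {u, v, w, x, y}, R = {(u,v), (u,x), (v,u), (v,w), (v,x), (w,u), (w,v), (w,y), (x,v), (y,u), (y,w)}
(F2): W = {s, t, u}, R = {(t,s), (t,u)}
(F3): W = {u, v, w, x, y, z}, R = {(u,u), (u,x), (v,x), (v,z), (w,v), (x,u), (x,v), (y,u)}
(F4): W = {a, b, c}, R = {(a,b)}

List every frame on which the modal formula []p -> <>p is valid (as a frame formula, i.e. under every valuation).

Frame correspondent (Sahlqvist): forall x exists y Rxy — i.e. seriality.
(F1): holds.
(F2): fails — world s has no successor.
(F3): fails — world z has no successor.
(F4): fails — world b has no successor.
Valid on: (F1).

(F1)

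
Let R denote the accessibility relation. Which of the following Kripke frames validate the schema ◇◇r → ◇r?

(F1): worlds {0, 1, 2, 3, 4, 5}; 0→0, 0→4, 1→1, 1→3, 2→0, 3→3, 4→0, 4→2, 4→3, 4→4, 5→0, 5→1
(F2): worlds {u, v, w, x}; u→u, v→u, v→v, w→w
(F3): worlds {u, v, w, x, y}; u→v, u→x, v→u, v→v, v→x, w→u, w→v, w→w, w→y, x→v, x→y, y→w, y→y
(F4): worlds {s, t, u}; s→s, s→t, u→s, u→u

(F2)

This is the axiom for transitivity; its first-order frame correspondent is ∀x ∀y ∀z (Rxy ∧ Ryz → Rxz).
(F1): fails — R04 and R43 but not R03.
(F2): holds.
(F3): fails — Ruv and Rvu but not Ruu.
(F4): fails — Rus and Rst but not Rut.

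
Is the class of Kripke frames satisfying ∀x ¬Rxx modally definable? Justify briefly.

Modal frame validity is preserved under surjective bounded morphisms.
The 2-cycle (worlds s,t with s→t→s) is irreflexive, and the map sending every world to a single reflexive point • is a surjective bounded morphism (forth: every edge maps to (•,•); back: every world has a successor). So any modal formula valid on the 2-cycle is also valid on the reflexive point, which is not irreflexive.
So no modal formula (or set of formulas) defines exactly the irreflexive frames.

No — not modally definable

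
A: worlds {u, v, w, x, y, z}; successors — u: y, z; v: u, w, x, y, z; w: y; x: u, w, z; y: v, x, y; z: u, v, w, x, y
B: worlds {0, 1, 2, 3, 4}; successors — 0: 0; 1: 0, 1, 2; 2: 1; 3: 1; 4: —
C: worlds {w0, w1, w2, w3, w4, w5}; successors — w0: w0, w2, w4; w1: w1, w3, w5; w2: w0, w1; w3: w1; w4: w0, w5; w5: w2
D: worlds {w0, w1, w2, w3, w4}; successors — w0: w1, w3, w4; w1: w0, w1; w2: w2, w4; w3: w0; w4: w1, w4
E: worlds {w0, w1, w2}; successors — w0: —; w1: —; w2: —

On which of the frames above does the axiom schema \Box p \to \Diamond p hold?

The schema corresponds to seriality: \forall x \exists y Rxy.
A: holds.
B: fails — world 4 has no successor.
C: holds.
D: holds.
E: fails — world w0 has no successor.
Valid on: A, C, D.

A, C, D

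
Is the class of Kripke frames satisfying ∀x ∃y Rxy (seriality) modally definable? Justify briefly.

Yes: it is seriality, defined by the D schema □q → ◇q.

Yes — defined by □q → ◇q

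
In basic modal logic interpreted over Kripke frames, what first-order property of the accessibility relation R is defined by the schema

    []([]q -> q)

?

This is the T□ axiom.
It corresponds to shift-reflexivity: forall x forall y (Rxy -> Ryy).

Shift-reflexivity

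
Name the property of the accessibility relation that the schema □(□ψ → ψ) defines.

shift-reflexivity

Suppose □(□ψ→ψ) is valid. Take Rxy and set V(ψ)={w : Ryw}. Then at y, □ψ holds; since □(□ψ→ψ) at x, □ψ→ψ at y, so ψ at y, i.e. Ryy.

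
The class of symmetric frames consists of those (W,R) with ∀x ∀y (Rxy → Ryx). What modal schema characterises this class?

The condition is symmetry. The B schema q → □◇q defines it.
Suppose q→□◇q is valid. Take Rxy and set V(q)={x}. Then q at x, so □◇q at x, so ◇q at y, so some z with Ryz has q; z=x, i.e. Ryx.

q → □◇q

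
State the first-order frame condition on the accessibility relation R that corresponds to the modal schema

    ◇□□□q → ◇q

∀x ∀y (xRy → ∃w (yR³w ∧ xRw))

This is a Sahlqvist (Geach-type) schema ◇^1□^3q → □^0◇^1q.
Minimal-valuation argument: fix x; take any y with xR^1y and any z with xR^0z. Set V(q) to the set of worlds R-reachable from y in exactly 3 steps. Then □^3q holds at y, so the antecedent holds at x; validity forces ◇^1q at z, giving a w with zR^1w and yR^3w.
First-order correspondent: ∀x ∀y (xRy → ∃w (yR³w ∧ xRw)).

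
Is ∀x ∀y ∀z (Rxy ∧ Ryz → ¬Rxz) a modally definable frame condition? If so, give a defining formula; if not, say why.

Any modally definable frame class is closed under surjective bounded morphisms.
The 7-cycle (worlds s,t,u,v,w,x,y with s→t→u→v→w→x→y→s) is intransitive. Mapping every world to a single reflexive point • is a surjective bounded morphism; the reflexive point is not intransitive (R••∧R•• but R••).
So no modal formula (or set of formulas) defines exactly the intransitive frames.

Not modally definable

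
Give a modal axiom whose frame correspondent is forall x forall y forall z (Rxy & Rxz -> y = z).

A defining formula is ◇s → □s (the CD axiom).
Suppose ◇s→□s is valid. Take Rxy, Rxz and set V(s)={y}. Then ◇s at x, so □s at x, so s at z, i.e. z=y.

◇s → □s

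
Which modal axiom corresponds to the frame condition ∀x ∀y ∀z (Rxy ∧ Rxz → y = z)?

This is partial functionality; the standard corresponding axiom is CD: ◇r → □r.
Suppose ◇r→□r is valid. Take Rxy, Rxz and set V(r)={y}. Then ◇r at x, so □r at x, so r at z, i.e. z=y.

◇r → □r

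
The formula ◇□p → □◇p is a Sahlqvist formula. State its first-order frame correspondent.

convergence: ∀x ∀y ∀z (Rxy ∧ Rxz → ∃w (Ryw ∧ Rzw))

This schema is the .2 axiom.
It corresponds to convergence: ∀x ∀y ∀z (Rxy ∧ Rxz → ∃w (Ryw ∧ Rzw)).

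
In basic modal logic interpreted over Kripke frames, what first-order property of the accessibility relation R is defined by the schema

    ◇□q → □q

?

the Euclidean property

This is frame-equivalent to ◇q → □◇q (substitute ¬q for q and contrapose).
Suppose ◇q→□◇q is valid. Take Rxy, Rxz and set V(q)={y}. Then ◇q at x, so □◇q at x, so ◇q at z, so some w with Rzw has q; w=y, i.e. Rzy. By symmetry of the argument, Ryz.
Conversely, on a frame with the Euclidean property the schema holds at every world under every valuation.
Frame condition: ∀x ∀y ∀z (Rxy ∧ Rxz → Ryz).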